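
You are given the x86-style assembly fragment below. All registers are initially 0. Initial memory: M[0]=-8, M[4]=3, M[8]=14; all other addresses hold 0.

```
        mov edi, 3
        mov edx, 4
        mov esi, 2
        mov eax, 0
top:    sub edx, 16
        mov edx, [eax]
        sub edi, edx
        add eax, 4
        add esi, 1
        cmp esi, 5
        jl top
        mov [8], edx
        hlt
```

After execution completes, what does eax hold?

mov edi, 3 → edi=3
mov edx, 4 → edx=4
mov esi, 2 → esi=2
mov eax, 0 → eax=0
sub edx, 16 → edx=4-16=-12
mov edx, [eax] → edx=M[0]=-8
sub edi, edx → edi=3-(-8)=11
add eax, 4 → eax=0+4=4
add esi, 1 → esi=2+1=3
cmp esi, 5  (cmp 3,5)
jl top: taken
sub edx, 16 → edx=(-8)-16=-24
mov edx, [eax] → edx=M[4]=3
sub edi, edx → edi=11-3=8
add eax, 4 → eax=4+4=8
add esi, 1 → esi=3+1=4
cmp esi, 5  (cmp 4,5)
jl top: taken
sub edx, 16 → edx=3-16=-13
mov edx, [eax] → edx=M[8]=14
sub edi, edx → edi=8-14=-6
add eax, 4 → eax=8+4=12
add esi, 1 → esi=4+1=5
cmp esi, 5  (cmp 5,5)
jl top: not taken
mov [8], edx → M[8]=14
halt.

12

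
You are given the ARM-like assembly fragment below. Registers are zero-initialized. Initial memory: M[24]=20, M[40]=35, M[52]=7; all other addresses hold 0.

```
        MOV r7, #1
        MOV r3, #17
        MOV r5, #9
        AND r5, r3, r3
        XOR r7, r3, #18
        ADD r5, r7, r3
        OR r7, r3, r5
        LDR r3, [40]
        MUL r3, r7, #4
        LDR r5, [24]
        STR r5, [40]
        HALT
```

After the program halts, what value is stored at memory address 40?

20

MOV r7, #1 → r7=1
MOV r3, #17 → r3=17
MOV r5, #9 → r5=9
AND r5, r3, r3 → r5=17&17=17
XOR r7, r3, #18 → r7=17^18=3
ADD r5, r7, r3 → r5=3+17=20
OR r7, r3, r5 → r7=17|20=21
LDR r3, [40] → r3=M[40]=35
MUL r3, r7, #4 → r3=21*4=84
LDR r5, [24] → r5=M[24]=20
STR r5, [40] → M[40]=20
halt.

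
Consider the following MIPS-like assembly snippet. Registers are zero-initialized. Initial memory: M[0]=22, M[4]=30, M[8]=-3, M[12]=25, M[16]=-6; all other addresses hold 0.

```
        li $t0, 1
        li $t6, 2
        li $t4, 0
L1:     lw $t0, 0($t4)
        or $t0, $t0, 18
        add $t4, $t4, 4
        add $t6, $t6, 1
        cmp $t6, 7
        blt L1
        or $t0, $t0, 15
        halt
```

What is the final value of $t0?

-1

$t0=1
$t6=2
$t4=0
$t0=M[0]=22
$t0=22|18=22
$t4=0+4=4
$t6=2+1=3
cmp $t6, 7  (cmp 3,7)
blt L1: taken
$t0=M[4]=30
$t0=30|18=30
$t4=4+4=8
$t6=3+1=4
cmp $t6, 7  (cmp 4,7)
blt L1: taken
$t0=M[8]=-3
$t0=(-3)|18=-1
$t4=8+4=12
$t6=4+1=5
cmp $t6, 7  (cmp 5,7)
blt L1: taken
$t0=M[12]=25
$t0=25|18=27
$t4=12+4=16
$t6=5+1=6
cmp $t6, 7  (cmp 6,7)
blt L1: taken
$t0=M[16]=-6
$t0=(-6)|18=-6
$t4=16+4=20
$t6=6+1=7
cmp $t6, 7  (cmp 7,7)
blt L1: not taken
$t0=(-6)|15=-1
halt.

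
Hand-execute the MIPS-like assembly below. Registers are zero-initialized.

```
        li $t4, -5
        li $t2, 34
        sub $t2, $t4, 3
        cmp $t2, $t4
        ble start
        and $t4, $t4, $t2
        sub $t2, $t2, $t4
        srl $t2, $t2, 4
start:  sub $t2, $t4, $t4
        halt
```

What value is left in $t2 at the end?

0

li $t4, -5 → $t4=-5
li $t2, 34 → $t2=34
sub $t2, $t4, 3 → $t2=(-5)-3=-8
cmp $t2, $t4  (cmp -8,-5)
ble start: taken
sub $t2, $t4, $t4 → $t2=(-5)-(-5)=0
halt.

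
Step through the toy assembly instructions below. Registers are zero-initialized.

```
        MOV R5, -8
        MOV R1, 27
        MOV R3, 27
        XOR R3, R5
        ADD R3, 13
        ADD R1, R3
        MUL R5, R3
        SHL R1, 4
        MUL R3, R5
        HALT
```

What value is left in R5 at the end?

R5=-8
R1=27
R3=27
R3=27^(-8)=-29
R3=(-29)+13=-16
R1=27+(-16)=11
R5=(-8)*(-16)=128
R1=11<<4=176
R3=(-16)*128=-2048
halt.

128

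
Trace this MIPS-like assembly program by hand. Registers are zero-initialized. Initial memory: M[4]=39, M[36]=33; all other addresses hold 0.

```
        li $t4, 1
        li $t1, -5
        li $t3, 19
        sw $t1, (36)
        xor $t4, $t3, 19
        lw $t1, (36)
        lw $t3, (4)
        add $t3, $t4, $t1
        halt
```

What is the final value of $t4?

0

after li $t4, 1: $t4=1
after li $t1, -5: $t1=-5
after li $t3, 19: $t3=19
sw $t1, (36) → M[36]=-5
after xor $t4, $t3, 19: $t4=19^19=0
after lw $t1, (36): $t1=M[36]=-5
after lw $t3, (4): $t3=M[4]=39
after add $t3, $t4, $t1: $t3=0+(-5)=-5
halt.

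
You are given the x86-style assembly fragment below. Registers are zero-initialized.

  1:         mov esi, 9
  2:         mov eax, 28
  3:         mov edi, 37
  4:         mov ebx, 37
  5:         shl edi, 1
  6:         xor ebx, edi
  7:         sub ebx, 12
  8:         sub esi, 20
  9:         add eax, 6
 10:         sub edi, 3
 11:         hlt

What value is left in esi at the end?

-11

mov esi, 9 → esi=9
mov eax, 28 → eax=28
mov edi, 37 → edi=37
mov ebx, 37 → ebx=37
shl edi, 1 → edi=37<<1=74
xor ebx, edi → ebx=37^74=111
sub ebx, 12 → ebx=111-12=99
sub esi, 20 → esi=9-20=-11
add eax, 6 → eax=28+6=34
sub edi, 3 → edi=74-3=71
halt.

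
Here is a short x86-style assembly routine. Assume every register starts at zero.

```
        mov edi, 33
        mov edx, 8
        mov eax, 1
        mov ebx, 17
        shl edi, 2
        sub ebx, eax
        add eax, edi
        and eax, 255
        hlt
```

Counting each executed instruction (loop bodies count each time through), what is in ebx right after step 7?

16

edi=33
edx=8
eax=1
ebx=17
edi=33<<2=132
ebx=17-1=16
eax=1+132=133
After step 7: ebx = 16.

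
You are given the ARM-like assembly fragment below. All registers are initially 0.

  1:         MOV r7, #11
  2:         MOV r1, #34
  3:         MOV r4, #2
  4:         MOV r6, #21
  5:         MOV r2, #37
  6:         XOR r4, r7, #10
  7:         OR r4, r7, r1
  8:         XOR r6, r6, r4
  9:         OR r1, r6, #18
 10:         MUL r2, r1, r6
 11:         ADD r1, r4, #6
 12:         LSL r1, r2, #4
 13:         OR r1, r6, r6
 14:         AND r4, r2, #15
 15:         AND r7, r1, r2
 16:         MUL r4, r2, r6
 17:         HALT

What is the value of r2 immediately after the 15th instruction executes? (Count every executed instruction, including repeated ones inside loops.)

after MOV r7, #11: r7=11
after MOV r1, #34: r1=34
after MOV r4, #2: r4=2
after MOV r6, #21: r6=21
after MOV r2, #37: r2=37
after XOR r4, r7, #10: r4=11^10=1
after OR r4, r7, r1: r4=11|34=43
after XOR r6, r6, r4: r6=21^43=62
after OR r1, r6, #18: r1=62|18=62
after MUL r2, r1, r6: r2=62*62=3844
after ADD r1, r4, #6: r1=43+6=49
after LSL r1, r2, #4: r1=3844<<4=61504
after OR r1, r6, r6: r1=62|62=62
after AND r4, r2, #15: r4=3844&15=4
after AND r7, r1, r2: r7=62&3844=4
After step 15: r2 = 3844.

3844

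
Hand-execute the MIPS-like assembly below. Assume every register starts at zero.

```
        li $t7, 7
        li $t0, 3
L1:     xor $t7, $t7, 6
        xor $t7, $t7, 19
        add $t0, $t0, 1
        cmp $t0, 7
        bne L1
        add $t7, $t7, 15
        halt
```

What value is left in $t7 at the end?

$t7=7
$t0=3
$t7=7^6=1
$t7=1^19=18
$t0=3+1=4
cmp $t0, 7  (cmp 4,7)
bne L1: taken
$t7=18^6=20
$t7=20^19=7
$t0=4+1=5
cmp $t0, 7  (cmp 5,7)
bne L1: taken
$t7=7^6=1
$t7=1^19=18
$t0=5+1=6
cmp $t0, 7  (cmp 6,7)
bne L1: taken
$t7=18^6=20
$t7=20^19=7
$t0=6+1=7
cmp $t0, 7  (cmp 7,7)
bne L1: not taken
$t7=7+15=22
halt.

22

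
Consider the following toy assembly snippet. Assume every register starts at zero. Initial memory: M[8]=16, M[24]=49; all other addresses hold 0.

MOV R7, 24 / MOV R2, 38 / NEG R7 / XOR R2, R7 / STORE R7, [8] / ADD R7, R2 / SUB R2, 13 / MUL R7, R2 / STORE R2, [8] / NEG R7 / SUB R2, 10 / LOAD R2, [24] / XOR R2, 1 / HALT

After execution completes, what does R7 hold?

-4662

MOV R7, 24 → R7=24
MOV R2, 38 → R2=38
NEG R7 → R7=-(24)=-24
XOR R2, R7 → R2=38^(-24)=-50
STORE R7, [8] → M[8]=-24
ADD R7, R2 → R7=(-24)+(-50)=-74
SUB R2, 13 → R2=(-50)-13=-63
MUL R7, R2 → R7=(-74)*(-63)=4662
STORE R2, [8] → M[8]=-63
NEG R7 → R7=-(4662)=-4662
SUB R2, 10 → R2=(-63)-10=-73
LOAD R2, [24] → R2=M[24]=49
XOR R2, 1 → R2=49^1=48
halt.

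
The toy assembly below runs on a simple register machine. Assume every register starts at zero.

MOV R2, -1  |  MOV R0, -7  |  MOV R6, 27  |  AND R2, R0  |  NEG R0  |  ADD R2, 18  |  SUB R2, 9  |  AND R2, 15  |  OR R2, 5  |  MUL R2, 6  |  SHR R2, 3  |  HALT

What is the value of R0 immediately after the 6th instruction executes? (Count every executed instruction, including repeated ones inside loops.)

7

R2=-1
R0=-7
R6=27
R2=(-1)&(-7)=-7
R0=-(-7)=7
R2=(-7)+18=11
After step 6: R0 = 7.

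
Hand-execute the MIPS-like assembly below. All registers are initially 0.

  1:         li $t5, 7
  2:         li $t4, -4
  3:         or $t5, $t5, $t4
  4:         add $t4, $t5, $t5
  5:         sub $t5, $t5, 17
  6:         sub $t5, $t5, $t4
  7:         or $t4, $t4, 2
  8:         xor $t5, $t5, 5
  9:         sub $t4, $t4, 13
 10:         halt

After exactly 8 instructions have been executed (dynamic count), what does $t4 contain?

-2

li $t5, 7 → $t5=7
li $t4, -4 → $t4=-4
or $t5, $t5, $t4 → $t5=7|(-4)=-1
add $t4, $t5, $t5 → $t4=(-1)+(-1)=-2
sub $t5, $t5, 17 → $t5=(-1)-17=-18
sub $t5, $t5, $t4 → $t5=(-18)-(-2)=-16
or $t4, $t4, 2 → $t4=(-2)|2=-2
xor $t5, $t5, 5 → $t5=(-16)^5=-11
After step 8: $t4 = -2.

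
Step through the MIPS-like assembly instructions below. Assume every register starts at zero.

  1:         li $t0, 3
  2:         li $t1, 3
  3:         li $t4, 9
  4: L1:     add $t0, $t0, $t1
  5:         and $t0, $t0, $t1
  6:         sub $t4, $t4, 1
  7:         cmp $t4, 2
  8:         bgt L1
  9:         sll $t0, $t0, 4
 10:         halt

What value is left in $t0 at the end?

li $t0, 3 → $t0=3
li $t1, 3 → $t1=3
li $t4, 9 → $t4=9
add $t0, $t0, $t1 → $t0=3+3=6
and $t0, $t0, $t1 → $t0=6&3=2
sub $t4, $t4, 1 → $t4=9-1=8
cmp $t4, 2  (cmp 8,2)
bgt L1: taken
add $t0, $t0, $t1 → $t0=2+3=5
and $t0, $t0, $t1 → $t0=5&3=1
sub $t4, $t4, 1 → $t4=8-1=7
cmp $t4, 2  (cmp 7,2)
bgt L1: taken
add $t0, $t0, $t1 → $t0=1+3=4
and $t0, $t0, $t1 → $t0=4&3=0
sub $t4, $t4, 1 → $t4=7-1=6
cmp $t4, 2  (cmp 6,2)
bgt L1: taken
add $t0, $t0, $t1 → $t0=0+3=3
and $t0, $t0, $t1 → $t0=3&3=3
sub $t4, $t4, 1 → $t4=6-1=5
cmp $t4, 2  (cmp 5,2)
bgt L1: taken
add $t0, $t0, $t1 → $t0=3+3=6
and $t0, $t0, $t1 → $t0=6&3=2
sub $t4, $t4, 1 → $t4=5-1=4
cmp $t4, 2  (cmp 4,2)
bgt L1: taken
add $t0, $t0, $t1 → $t0=2+3=5
and $t0, $t0, $t1 → $t0=5&3=1
sub $t4, $t4, 1 → $t4=4-1=3
cmp $t4, 2  (cmp 3,2)
bgt L1: taken
add $t0, $t0, $t1 → $t0=1+3=4
and $t0, $t0, $t1 → $t0=4&3=0
sub $t4, $t4, 1 → $t4=3-1=2
cmp $t4, 2  (cmp 2,2)
bgt L1: not taken
sll $t0, $t0, 4 → $t0=0<<4=0
halt.

0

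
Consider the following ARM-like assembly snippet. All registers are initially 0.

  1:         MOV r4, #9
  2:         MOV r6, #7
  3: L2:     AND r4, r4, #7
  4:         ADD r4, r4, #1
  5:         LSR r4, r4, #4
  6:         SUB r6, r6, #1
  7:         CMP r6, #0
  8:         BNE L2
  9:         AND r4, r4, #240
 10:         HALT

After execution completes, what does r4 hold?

0

MOV r4, #9 → r4=9
MOV r6, #7 → r6=7
AND r4, r4, #7 → r4=9&7=1
ADD r4, r4, #1 → r4=1+1=2
LSR r4, r4, #4 → r4=2>>4=0
SUB r6, r6, #1 → r6=7-1=6
CMP r6, #0  (cmp 6,0)
BNE L2: taken
AND r4, r4, #7 → r4=0&7=0
ADD r4, r4, #1 → r4=0+1=1
LSR r4, r4, #4 → r4=1>>4=0
SUB r6, r6, #1 → r6=6-1=5
CMP r6, #0  (cmp 5,0)
BNE L2: taken
AND r4, r4, #7 → r4=0&7=0
ADD r4, r4, #1 → r4=0+1=1
LSR r4, r4, #4 → r4=1>>4=0
SUB r6, r6, #1 → r6=5-1=4
CMP r6, #0  (cmp 4,0)
BNE L2: taken
AND r4, r4, #7 → r4=0&7=0
ADD r4, r4, #1 → r4=0+1=1
LSR r4, r4, #4 → r4=1>>4=0
SUB r6, r6, #1 → r6=4-1=3
CMP r6, #0  (cmp 3,0)
BNE L2: taken
AND r4, r4, #7 → r4=0&7=0
ADD r4, r4, #1 → r4=0+1=1
LSR r4, r4, #4 → r4=1>>4=0
SUB r6, r6, #1 → r6=3-1=2
CMP r6, #0  (cmp 2,0)
BNE L2: taken
AND r4, r4, #7 → r4=0&7=0
ADD r4, r4, #1 → r4=0+1=1
LSR r4, r4, #4 → r4=1>>4=0
SUB r6, r6, #1 → r6=2-1=1
CMP r6, #0  (cmp 1,0)
BNE L2: taken
AND r4, r4, #7 → r4=0&7=0
ADD r4, r4, #1 → r4=0+1=1
LSR r4, r4, #4 → r4=1>>4=0
SUB r6, r6, #1 → r6=1-1=0
CMP r6, #0  (cmp 0,0)
BNE L2: not taken
AND r4, r4, #240 → r4=0&240=0
halt.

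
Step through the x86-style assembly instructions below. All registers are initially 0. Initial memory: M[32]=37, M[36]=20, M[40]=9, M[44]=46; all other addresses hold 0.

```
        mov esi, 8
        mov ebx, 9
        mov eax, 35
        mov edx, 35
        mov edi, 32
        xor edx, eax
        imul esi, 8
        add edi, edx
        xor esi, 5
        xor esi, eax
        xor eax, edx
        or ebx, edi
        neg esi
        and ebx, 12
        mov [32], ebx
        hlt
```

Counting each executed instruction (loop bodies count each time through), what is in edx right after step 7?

esi=8
ebx=9
eax=35
edx=35
edi=32
edx=35^35=0
esi=8*8=64
After step 7: edx = 0.

0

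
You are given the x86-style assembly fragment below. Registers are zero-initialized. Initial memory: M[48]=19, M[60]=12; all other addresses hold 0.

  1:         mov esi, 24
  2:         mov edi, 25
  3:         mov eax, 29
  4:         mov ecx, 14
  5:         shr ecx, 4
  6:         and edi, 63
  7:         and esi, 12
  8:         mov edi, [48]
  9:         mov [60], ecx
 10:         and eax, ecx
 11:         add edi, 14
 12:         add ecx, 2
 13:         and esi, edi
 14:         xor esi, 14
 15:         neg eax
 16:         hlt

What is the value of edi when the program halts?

33

after mov esi, 24: esi=24
after mov edi, 25: edi=25
after mov eax, 29: eax=29
after mov ecx, 14: ecx=14
after shr ecx, 4: ecx=14>>4=0
after and edi, 63: edi=25&63=25
after and esi, 12: esi=24&12=8
after mov edi, [48]: edi=M[48]=19
mov [60], ecx → M[60]=0
after and eax, ecx: eax=29&0=0
after add edi, 14: edi=19+14=33
after add ecx, 2: ecx=0+2=2
after and esi, edi: esi=8&33=0
after xor esi, 14: esi=0^14=14
after neg eax: eax=-(0)=0
halt.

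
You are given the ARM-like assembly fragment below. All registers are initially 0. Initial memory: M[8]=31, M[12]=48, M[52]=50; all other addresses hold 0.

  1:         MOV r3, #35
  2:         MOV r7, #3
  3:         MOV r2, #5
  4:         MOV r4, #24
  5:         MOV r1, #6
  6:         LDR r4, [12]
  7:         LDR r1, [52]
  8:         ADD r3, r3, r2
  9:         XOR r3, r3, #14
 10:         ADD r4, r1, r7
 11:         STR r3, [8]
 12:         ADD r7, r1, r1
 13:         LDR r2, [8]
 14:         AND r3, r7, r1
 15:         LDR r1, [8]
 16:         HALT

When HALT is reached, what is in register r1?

MOV r3, #35 → r3=35
MOV r7, #3 → r7=3
MOV r2, #5 → r2=5
MOV r4, #24 → r4=24
MOV r1, #6 → r1=6
LDR r4, [12] → r4=M[12]=48
LDR r1, [52] → r1=M[52]=50
ADD r3, r3, r2 → r3=35+5=40
XOR r3, r3, #14 → r3=40^14=38
ADD r4, r1, r7 → r4=50+3=53
STR r3, [8] → M[8]=38
ADD r7, r1, r1 → r7=50+50=100
LDR r2, [8] → r2=M[8]=38
AND r3, r7, r1 → r3=100&50=32
LDR r1, [8] → r1=M[8]=38
halt.

38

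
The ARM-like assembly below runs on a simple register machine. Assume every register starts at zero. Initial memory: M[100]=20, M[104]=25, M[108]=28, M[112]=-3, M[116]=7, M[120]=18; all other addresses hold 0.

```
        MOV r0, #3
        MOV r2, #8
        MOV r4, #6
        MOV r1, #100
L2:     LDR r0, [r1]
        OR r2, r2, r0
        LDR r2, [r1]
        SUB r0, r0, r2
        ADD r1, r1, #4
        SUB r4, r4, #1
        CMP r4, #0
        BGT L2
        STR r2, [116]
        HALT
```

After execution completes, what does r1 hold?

after MOV r0, #3: r0=3
after MOV r2, #8: r2=8
after MOV r4, #6: r4=6
after MOV r1, #100: r1=100
after LDR r0, [r1]: r0=M[100]=20
after OR r2, r2, r0: r2=8|20=28
after LDR r2, [r1]: r2=M[100]=20
after SUB r0, r0, r2: r0=20-20=0
after ADD r1, r1, #4: r1=100+4=104
after SUB r4, r4, #1: r4=6-1=5
CMP r4, #0  (cmp 5,0)
BGT L2: taken
after LDR r0, [r1]: r0=M[104]=25
after OR r2, r2, r0: r2=20|25=29
after LDR r2, [r1]: r2=M[104]=25
after SUB r0, r0, r2: r0=25-25=0
after ADD r1, r1, #4: r1=104+4=108
after SUB r4, r4, #1: r4=5-1=4
CMP r4, #0  (cmp 4,0)
BGT L2: taken
after LDR r0, [r1]: r0=M[108]=28
after OR r2, r2, r0: r2=25|28=29
after LDR r2, [r1]: r2=M[108]=28
after SUB r0, r0, r2: r0=28-28=0
after ADD r1, r1, #4: r1=108+4=112
after SUB r4, r4, #1: r4=4-1=3
CMP r4, #0  (cmp 3,0)
BGT L2: taken
after LDR r0, [r1]: r0=M[112]=-3
after OR r2, r2, r0: r2=28|(-3)=-3
after LDR r2, [r1]: r2=M[112]=-3
after SUB r0, r0, r2: r0=(-3)-(-3)=0
after ADD r1, r1, #4: r1=112+4=116
after SUB r4, r4, #1: r4=3-1=2
CMP r4, #0  (cmp 2,0)
BGT L2: taken
after LDR r0, [r1]: r0=M[116]=7
after OR r2, r2, r0: r2=(-3)|7=-1
after LDR r2, [r1]: r2=M[116]=7
after SUB r0, r0, r2: r0=7-7=0
after ADD r1, r1, #4: r1=116+4=120
after SUB r4, r4, #1: r4=2-1=1
CMP r4, #0  (cmp 1,0)
BGT L2: taken
after LDR r0, [r1]: r0=M[120]=18
after OR r2, r2, r0: r2=7|18=23
after LDR r2, [r1]: r2=M[120]=18
after SUB r0, r0, r2: r0=18-18=0
after ADD r1, r1, #4: r1=120+4=124
after SUB r4, r4, #1: r4=1-1=0
CMP r4, #0  (cmp 0,0)
BGT L2: not taken
STR r2, [116] → M[116]=18
halt.

124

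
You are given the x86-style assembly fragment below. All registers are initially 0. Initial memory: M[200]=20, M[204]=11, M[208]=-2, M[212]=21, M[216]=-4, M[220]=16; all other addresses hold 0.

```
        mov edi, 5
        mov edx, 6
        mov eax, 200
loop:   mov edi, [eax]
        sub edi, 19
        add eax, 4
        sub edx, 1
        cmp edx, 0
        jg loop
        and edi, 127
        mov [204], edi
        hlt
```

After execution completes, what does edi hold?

edi=5
edx=6
eax=200
edi=M[200]=20
edi=20-19=1
eax=200+4=204
edx=6-1=5
cmp edx, 0  (cmp 5,0)
jg loop: taken
edi=M[204]=11
edi=11-19=-8
eax=204+4=208
edx=5-1=4
cmp edx, 0  (cmp 4,0)
jg loop: taken
edi=M[208]=-2
edi=(-2)-19=-21
eax=208+4=212
edx=4-1=3
cmp edx, 0  (cmp 3,0)
jg loop: taken
edi=M[212]=21
edi=21-19=2
eax=212+4=216
edx=3-1=2
cmp edx, 0  (cmp 2,0)
jg loop: taken
edi=M[216]=-4
edi=(-4)-19=-23
eax=216+4=220
edx=2-1=1
cmp edx, 0  (cmp 1,0)
jg loop: taken
edi=M[220]=16
edi=16-19=-3
eax=220+4=224
edx=1-1=0
cmp edx, 0  (cmp 0,0)
jg loop: not taken
edi=(-3)&127=125
mov [204], edi → M[204]=125
halt.

125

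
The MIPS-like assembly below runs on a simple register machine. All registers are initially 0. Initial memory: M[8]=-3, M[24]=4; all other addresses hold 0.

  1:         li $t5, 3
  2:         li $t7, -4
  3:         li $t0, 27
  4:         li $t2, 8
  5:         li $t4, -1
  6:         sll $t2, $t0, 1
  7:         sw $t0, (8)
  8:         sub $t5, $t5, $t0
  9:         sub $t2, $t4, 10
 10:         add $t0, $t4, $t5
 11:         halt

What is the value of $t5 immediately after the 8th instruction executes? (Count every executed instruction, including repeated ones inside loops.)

after li $t5, 3: $t5=3
after li $t7, -4: $t7=-4
after li $t0, 27: $t0=27
after li $t2, 8: $t2=8
after li $t4, -1: $t4=-1
after sll $t2, $t0, 1: $t2=27<<1=54
sw $t0, (8) → M[8]=27
after sub $t5, $t5, $t0: $t5=3-27=-24
After step 8: $t5 = -24.

-24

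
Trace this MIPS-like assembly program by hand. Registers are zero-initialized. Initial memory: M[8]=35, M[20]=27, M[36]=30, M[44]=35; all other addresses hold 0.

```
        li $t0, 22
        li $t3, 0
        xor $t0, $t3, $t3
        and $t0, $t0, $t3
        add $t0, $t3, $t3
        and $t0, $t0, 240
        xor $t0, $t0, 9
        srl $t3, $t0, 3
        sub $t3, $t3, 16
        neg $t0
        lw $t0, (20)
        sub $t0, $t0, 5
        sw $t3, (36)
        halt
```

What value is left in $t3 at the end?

li $t0, 22 → $t0=22
li $t3, 0 → $t3=0
xor $t0, $t3, $t3 → $t0=0^0=0
and $t0, $t0, $t3 → $t0=0&0=0
add $t0, $t3, $t3 → $t0=0+0=0
and $t0, $t0, 240 → $t0=0&240=0
xor $t0, $t0, 9 → $t0=0^9=9
srl $t3, $t0, 3 → $t3=9>>3=1
sub $t3, $t3, 16 → $t3=1-16=-15
neg $t0 → $t0=-(9)=-9
lw $t0, (20) → $t0=M[20]=27
sub $t0, $t0, 5 → $t0=27-5=22
sw $t3, (36) → M[36]=-15
halt.

-15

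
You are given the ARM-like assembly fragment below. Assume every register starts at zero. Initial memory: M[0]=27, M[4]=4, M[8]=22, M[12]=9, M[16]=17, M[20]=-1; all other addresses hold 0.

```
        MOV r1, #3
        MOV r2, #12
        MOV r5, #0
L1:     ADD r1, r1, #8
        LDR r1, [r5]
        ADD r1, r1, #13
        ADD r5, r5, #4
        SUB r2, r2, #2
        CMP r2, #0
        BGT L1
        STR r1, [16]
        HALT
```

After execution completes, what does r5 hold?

24

MOV r1, #3 → r1=3
MOV r2, #12 → r2=12
MOV r5, #0 → r5=0
ADD r1, r1, #8 → r1=3+8=11
LDR r1, [r5] → r1=M[0]=27
ADD r1, r1, #13 → r1=27+13=40
ADD r5, r5, #4 → r5=0+4=4
SUB r2, r2, #2 → r2=12-2=10
CMP r2, #0  (cmp 10,0)
BGT L1: taken
ADD r1, r1, #8 → r1=40+8=48
LDR r1, [r5] → r1=M[4]=4
ADD r1, r1, #13 → r1=4+13=17
ADD r5, r5, #4 → r5=4+4=8
SUB r2, r2, #2 → r2=10-2=8
CMP r2, #0  (cmp 8,0)
BGT L1: taken
ADD r1, r1, #8 → r1=17+8=25
LDR r1, [r5] → r1=M[8]=22
ADD r1, r1, #13 → r1=22+13=35
ADD r5, r5, #4 → r5=8+4=12
SUB r2, r2, #2 → r2=8-2=6
CMP r2, #0  (cmp 6,0)
BGT L1: taken
ADD r1, r1, #8 → r1=35+8=43
LDR r1, [r5] → r1=M[12]=9
ADD r1, r1, #13 → r1=9+13=22
ADD r5, r5, #4 → r5=12+4=16
SUB r2, r2, #2 → r2=6-2=4
CMP r2, #0  (cmp 4,0)
BGT L1: taken
ADD r1, r1, #8 → r1=22+8=30
LDR r1, [r5] → r1=M[16]=17
ADD r1, r1, #13 → r1=17+13=30
ADD r5, r5, #4 → r5=16+4=20
SUB r2, r2, #2 → r2=4-2=2
CMP r2, #0  (cmp 2,0)
BGT L1: taken
ADD r1, r1, #8 → r1=30+8=38
LDR r1, [r5] → r1=M[20]=-1
ADD r1, r1, #13 → r1=(-1)+13=12
ADD r5, r5, #4 → r5=20+4=24
SUB r2, r2, #2 → r2=2-2=0
CMP r2, #0  (cmp 0,0)
BGT L1: not taken
STR r1, [16] → M[16]=12
halt.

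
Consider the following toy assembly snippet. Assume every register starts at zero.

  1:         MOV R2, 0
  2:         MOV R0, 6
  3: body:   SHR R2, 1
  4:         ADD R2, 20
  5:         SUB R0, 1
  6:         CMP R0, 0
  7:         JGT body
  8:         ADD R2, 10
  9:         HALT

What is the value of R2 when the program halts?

49

R2=0
R0=6
R2=0>>1=0
R2=0+20=20
R0=6-1=5
CMP R0, 0  (cmp 5,0)
JGT body: taken
R2=20>>1=10
R2=10+20=30
R0=5-1=4
CMP R0, 0  (cmp 4,0)
JGT body: taken
R2=30>>1=15
R2=15+20=35
R0=4-1=3
CMP R0, 0  (cmp 3,0)
JGT body: taken
R2=35>>1=17
R2=17+20=37
R0=3-1=2
CMP R0, 0  (cmp 2,0)
JGT body: taken
R2=37>>1=18
R2=18+20=38
R0=2-1=1
CMP R0, 0  (cmp 1,0)
JGT body: taken
R2=38>>1=19
R2=19+20=39
R0=1-1=0
CMP R0, 0  (cmp 0,0)
JGT body: not taken
R2=39+10=49
halt.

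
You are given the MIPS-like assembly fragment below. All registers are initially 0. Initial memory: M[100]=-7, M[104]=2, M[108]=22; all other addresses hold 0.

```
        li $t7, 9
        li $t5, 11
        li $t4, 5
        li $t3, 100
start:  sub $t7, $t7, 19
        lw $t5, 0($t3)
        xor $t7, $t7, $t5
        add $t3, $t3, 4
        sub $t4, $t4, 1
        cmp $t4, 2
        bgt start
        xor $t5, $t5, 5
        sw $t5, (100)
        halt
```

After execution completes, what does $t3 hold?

112

after li $t7, 9: $t7=9
after li $t5, 11: $t5=11
after li $t4, 5: $t4=5
after li $t3, 100: $t3=100
after sub $t7, $t7, 19: $t7=9-19=-10
after lw $t5, 0($t3): $t5=M[100]=-7
after xor $t7, $t7, $t5: $t7=(-10)^(-7)=15
after add $t3, $t3, 4: $t3=100+4=104
after sub $t4, $t4, 1: $t4=5-1=4
cmp $t4, 2  (cmp 4,2)
bgt start: taken
after sub $t7, $t7, 19: $t7=15-19=-4
after lw $t5, 0($t3): $t5=M[104]=2
after xor $t7, $t7, $t5: $t7=(-4)^2=-2
after add $t3, $t3, 4: $t3=104+4=108
after sub $t4, $t4, 1: $t4=4-1=3
cmp $t4, 2  (cmp 3,2)
bgt start: taken
after sub $t7, $t7, 19: $t7=(-2)-19=-21
after lw $t5, 0($t3): $t5=M[108]=22
after xor $t7, $t7, $t5: $t7=(-21)^22=-3
after add $t3, $t3, 4: $t3=108+4=112
after sub $t4, $t4, 1: $t4=3-1=2
cmp $t4, 2  (cmp 2,2)
bgt start: not taken
after xor $t5, $t5, 5: $t5=22^5=19
sw $t5, (100) → M[100]=19
halt.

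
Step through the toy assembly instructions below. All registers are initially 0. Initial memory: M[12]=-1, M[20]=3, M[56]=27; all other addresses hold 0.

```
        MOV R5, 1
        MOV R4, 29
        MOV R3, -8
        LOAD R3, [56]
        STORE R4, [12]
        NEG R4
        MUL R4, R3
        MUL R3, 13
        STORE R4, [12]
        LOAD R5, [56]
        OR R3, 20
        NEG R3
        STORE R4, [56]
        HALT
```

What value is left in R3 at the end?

-351

R5=1
R4=29
R3=-8
R3=M[56]=27
STORE R4, [12] → M[12]=29
R4=-(29)=-29
R4=(-29)*27=-783
R3=27*13=351
STORE R4, [12] → M[12]=-783
R5=M[56]=27
R3=351|20=351
R3=-(351)=-351
STORE R4, [56] → M[56]=-783
halt.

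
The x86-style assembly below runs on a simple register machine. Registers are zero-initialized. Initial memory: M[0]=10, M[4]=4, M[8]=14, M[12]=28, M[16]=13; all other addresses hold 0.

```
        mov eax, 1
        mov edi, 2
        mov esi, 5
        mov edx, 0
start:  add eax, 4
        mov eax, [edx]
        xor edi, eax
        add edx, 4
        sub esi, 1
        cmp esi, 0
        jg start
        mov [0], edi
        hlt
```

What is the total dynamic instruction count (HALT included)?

41

after mov eax, 1: eax=1
after mov edi, 2: edi=2
after mov esi, 5: esi=5
after mov edx, 0: edx=0
after add eax, 4: eax=1+4=5
after mov eax, [edx]: eax=M[0]=10
after xor edi, eax: edi=2^10=8
after add edx, 4: edx=0+4=4
after sub esi, 1: esi=5-1=4
cmp esi, 0  (cmp 4,0)
jg start: taken
after add eax, 4: eax=10+4=14
after mov eax, [edx]: eax=M[4]=4
after xor edi, eax: edi=8^4=12
after add edx, 4: edx=4+4=8
after sub esi, 1: esi=4-1=3
cmp esi, 0  (cmp 3,0)
jg start: taken
after add eax, 4: eax=4+4=8
after mov eax, [edx]: eax=M[8]=14
after xor edi, eax: edi=12^14=2
after add edx, 4: edx=8+4=12
after sub esi, 1: esi=3-1=2
cmp esi, 0  (cmp 2,0)
jg start: taken
after add eax, 4: eax=14+4=18
after mov eax, [edx]: eax=M[12]=28
after xor edi, eax: edi=2^28=30
after add edx, 4: edx=12+4=16
after sub esi, 1: esi=2-1=1
cmp esi, 0  (cmp 1,0)
jg start: taken
after add eax, 4: eax=28+4=32
after mov eax, [edx]: eax=M[16]=13
after xor edi, eax: edi=30^13=19
after add edx, 4: edx=16+4=20
after sub esi, 1: esi=1-1=0
cmp esi, 0  (cmp 0,0)
jg start: not taken
mov [0], edi → M[0]=19
halt.
Total executed instructions: 41.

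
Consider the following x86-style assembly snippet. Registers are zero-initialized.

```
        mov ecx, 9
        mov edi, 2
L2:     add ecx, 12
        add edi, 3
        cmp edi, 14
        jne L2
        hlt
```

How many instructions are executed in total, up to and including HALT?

19

after mov ecx, 9: ecx=9
after mov edi, 2: edi=2
after add ecx, 12: ecx=9+12=21
after add edi, 3: edi=2+3=5
cmp edi, 14  (cmp 5,14)
jne L2: taken
after add ecx, 12: ecx=21+12=33
after add edi, 3: edi=5+3=8
cmp edi, 14  (cmp 8,14)
jne L2: taken
after add ecx, 12: ecx=33+12=45
after add edi, 3: edi=8+3=11
cmp edi, 14  (cmp 11,14)
jne L2: taken
after add ecx, 12: ecx=45+12=57
after add edi, 3: edi=11+3=14
cmp edi, 14  (cmp 14,14)
jne L2: not taken
halt.
Total executed instructions: 19.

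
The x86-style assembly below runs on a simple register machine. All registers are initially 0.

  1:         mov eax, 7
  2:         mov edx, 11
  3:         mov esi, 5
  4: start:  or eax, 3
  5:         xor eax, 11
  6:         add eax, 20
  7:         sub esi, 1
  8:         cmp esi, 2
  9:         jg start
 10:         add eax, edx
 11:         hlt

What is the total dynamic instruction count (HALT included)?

23

eax=7
edx=11
esi=5
eax=7|3=7
eax=7^11=12
eax=12+20=32
esi=5-1=4
cmp esi, 2  (cmp 4,2)
jg start: taken
eax=32|3=35
eax=35^11=40
eax=40+20=60
esi=4-1=3
cmp esi, 2  (cmp 3,2)
jg start: taken
eax=60|3=63
eax=63^11=52
eax=52+20=72
esi=3-1=2
cmp esi, 2  (cmp 2,2)
jg start: not taken
eax=72+11=83
halt.
Total executed instructions: 23.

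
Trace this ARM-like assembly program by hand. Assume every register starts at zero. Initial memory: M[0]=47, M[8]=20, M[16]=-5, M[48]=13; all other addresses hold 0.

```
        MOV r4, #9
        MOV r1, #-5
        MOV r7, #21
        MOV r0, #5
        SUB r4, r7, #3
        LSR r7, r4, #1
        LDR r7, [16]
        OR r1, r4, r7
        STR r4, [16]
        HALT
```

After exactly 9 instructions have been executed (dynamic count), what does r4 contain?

18

r4=9
r1=-5
r7=21
r0=5
r4=21-3=18
r7=18>>1=9
r7=M[16]=-5
r1=18|(-5)=-5
STR r4, [16] → M[16]=18
After step 9: r4 = 18.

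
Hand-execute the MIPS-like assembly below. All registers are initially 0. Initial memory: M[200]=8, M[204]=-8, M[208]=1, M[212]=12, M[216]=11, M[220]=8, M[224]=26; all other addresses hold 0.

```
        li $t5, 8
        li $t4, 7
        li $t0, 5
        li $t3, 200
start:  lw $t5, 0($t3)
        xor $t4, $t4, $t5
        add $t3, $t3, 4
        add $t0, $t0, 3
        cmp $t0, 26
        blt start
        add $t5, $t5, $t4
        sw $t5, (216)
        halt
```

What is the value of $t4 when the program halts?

-29

li $t5, 8 → $t5=8
li $t4, 7 → $t4=7
li $t0, 5 → $t0=5
li $t3, 200 → $t3=200
lw $t5, 0($t3) → $t5=M[200]=8
xor $t4, $t4, $t5 → $t4=7^8=15
add $t3, $t3, 4 → $t3=200+4=204
add $t0, $t0, 3 → $t0=5+3=8
cmp $t0, 26  (cmp 8,26)
blt start: taken
lw $t5, 0($t3) → $t5=M[204]=-8
xor $t4, $t4, $t5 → $t4=15^(-8)=-9
add $t3, $t3, 4 → $t3=204+4=208
add $t0, $t0, 3 → $t0=8+3=11
cmp $t0, 26  (cmp 11,26)
blt start: taken
lw $t5, 0($t3) → $t5=M[208]=1
xor $t4, $t4, $t5 → $t4=(-9)^1=-10
add $t3, $t3, 4 → $t3=208+4=212
add $t0, $t0, 3 → $t0=11+3=14
cmp $t0, 26  (cmp 14,26)
blt start: taken
lw $t5, 0($t3) → $t5=M[212]=12
xor $t4, $t4, $t5 → $t4=(-10)^12=-6
add $t3, $t3, 4 → $t3=212+4=216
add $t0, $t0, 3 → $t0=14+3=17
cmp $t0, 26  (cmp 17,26)
blt start: taken
lw $t5, 0($t3) → $t5=M[216]=11
xor $t4, $t4, $t5 → $t4=(-6)^11=-15
add $t3, $t3, 4 → $t3=216+4=220
add $t0, $t0, 3 → $t0=17+3=20
cmp $t0, 26  (cmp 20,26)
blt start: taken
lw $t5, 0($t3) → $t5=M[220]=8
xor $t4, $t4, $t5 → $t4=(-15)^8=-7
add $t3, $t3, 4 → $t3=220+4=224
add $t0, $t0, 3 → $t0=20+3=23
cmp $t0, 26  (cmp 23,26)
blt start: taken
lw $t5, 0($t3) → $t5=M[224]=26
xor $t4, $t4, $t5 → $t4=(-7)^26=-29
add $t3, $t3, 4 → $t3=224+4=228
add $t0, $t0, 3 → $t0=23+3=26
cmp $t0, 26  (cmp 26,26)
blt start: not taken
add $t5, $t5, $t4 → $t5=26+(-29)=-3
sw $t5, (216) → M[216]=-3
halt.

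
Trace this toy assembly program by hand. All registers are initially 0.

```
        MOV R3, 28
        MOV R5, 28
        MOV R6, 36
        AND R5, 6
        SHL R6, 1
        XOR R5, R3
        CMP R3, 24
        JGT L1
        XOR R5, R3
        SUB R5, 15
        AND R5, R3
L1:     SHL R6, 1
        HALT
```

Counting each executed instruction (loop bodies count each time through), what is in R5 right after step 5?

4

R3=28
R5=28
R6=36
R5=28&6=4
R6=36<<1=72
After step 5: R5 = 4.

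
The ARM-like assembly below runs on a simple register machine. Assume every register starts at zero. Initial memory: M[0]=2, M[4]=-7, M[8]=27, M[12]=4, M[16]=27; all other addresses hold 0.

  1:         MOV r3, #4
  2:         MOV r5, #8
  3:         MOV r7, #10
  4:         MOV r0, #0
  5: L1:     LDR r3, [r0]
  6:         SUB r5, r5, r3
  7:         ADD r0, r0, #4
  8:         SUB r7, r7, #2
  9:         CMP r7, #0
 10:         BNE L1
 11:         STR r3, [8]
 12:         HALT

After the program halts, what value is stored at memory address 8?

r3=4
r5=8
r7=10
r0=0
r3=M[0]=2
r5=8-2=6
r0=0+4=4
r7=10-2=8
CMP r7, #0  (cmp 8,0)
BNE L1: taken
r3=M[4]=-7
r5=6-(-7)=13
r0=4+4=8
r7=8-2=6
CMP r7, #0  (cmp 6,0)
BNE L1: taken
r3=M[8]=27
r5=13-27=-14
r0=8+4=12
r7=6-2=4
CMP r7, #0  (cmp 4,0)
BNE L1: taken
r3=M[12]=4
r5=(-14)-4=-18
r0=12+4=16
r7=4-2=2
CMP r7, #0  (cmp 2,0)
BNE L1: taken
r3=M[16]=27
r5=(-18)-27=-45
r0=16+4=20
r7=2-2=0
CMP r7, #0  (cmp 0,0)
BNE L1: not taken
STR r3, [8] → M[8]=27
halt.

27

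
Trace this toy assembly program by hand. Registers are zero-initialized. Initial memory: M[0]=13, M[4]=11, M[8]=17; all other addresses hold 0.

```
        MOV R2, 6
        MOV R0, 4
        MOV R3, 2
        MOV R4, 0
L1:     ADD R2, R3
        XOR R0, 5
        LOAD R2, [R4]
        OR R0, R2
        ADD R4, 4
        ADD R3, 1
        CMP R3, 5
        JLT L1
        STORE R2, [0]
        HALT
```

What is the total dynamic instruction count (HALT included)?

30

after MOV R2, 6: R2=6
after MOV R0, 4: R0=4
after MOV R3, 2: R3=2
after MOV R4, 0: R4=0
after ADD R2, R3: R2=6+2=8
after XOR R0, 5: R0=4^5=1
after LOAD R2, [R4]: R2=M[0]=13
after OR R0, R2: R0=1|13=13
after ADD R4, 4: R4=0+4=4
after ADD R3, 1: R3=2+1=3
CMP R3, 5  (cmp 3,5)
JLT L1: taken
after ADD R2, R3: R2=13+3=16
after XOR R0, 5: R0=13^5=8
after LOAD R2, [R4]: R2=M[4]=11
after OR R0, R2: R0=8|11=11
after ADD R4, 4: R4=4+4=8
after ADD R3, 1: R3=3+1=4
CMP R3, 5  (cmp 4,5)
JLT L1: taken
after ADD R2, R3: R2=11+4=15
after XOR R0, 5: R0=11^5=14
after LOAD R2, [R4]: R2=M[8]=17
after OR R0, R2: R0=14|17=31
after ADD R4, 4: R4=8+4=12
after ADD R3, 1: R3=4+1=5
CMP R3, 5  (cmp 5,5)
JLT L1: not taken
STORE R2, [0] → M[0]=17
halt.
Total executed instructions: 30.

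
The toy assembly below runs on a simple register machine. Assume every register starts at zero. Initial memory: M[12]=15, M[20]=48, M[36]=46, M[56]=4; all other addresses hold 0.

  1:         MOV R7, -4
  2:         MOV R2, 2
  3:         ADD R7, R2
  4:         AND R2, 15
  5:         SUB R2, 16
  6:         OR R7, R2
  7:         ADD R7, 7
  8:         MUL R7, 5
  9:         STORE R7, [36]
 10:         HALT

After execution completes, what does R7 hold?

25

after MOV R7, -4: R7=-4
after MOV R2, 2: R2=2
after ADD R7, R2: R7=(-4)+2=-2
after AND R2, 15: R2=2&15=2
after SUB R2, 16: R2=2-16=-14
after OR R7, R2: R7=(-2)|(-14)=-2
after ADD R7, 7: R7=(-2)+7=5
after MUL R7, 5: R7=5*5=25
STORE R7, [36] → M[36]=25
halt.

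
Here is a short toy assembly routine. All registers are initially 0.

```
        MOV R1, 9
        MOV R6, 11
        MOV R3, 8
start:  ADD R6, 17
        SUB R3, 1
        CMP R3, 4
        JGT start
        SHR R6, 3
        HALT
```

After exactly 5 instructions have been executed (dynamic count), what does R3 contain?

MOV R1, 9 → R1=9
MOV R6, 11 → R6=11
MOV R3, 8 → R3=8
ADD R6, 17 → R6=11+17=28
SUB R3, 1 → R3=8-1=7
After step 5: R3 = 7.

7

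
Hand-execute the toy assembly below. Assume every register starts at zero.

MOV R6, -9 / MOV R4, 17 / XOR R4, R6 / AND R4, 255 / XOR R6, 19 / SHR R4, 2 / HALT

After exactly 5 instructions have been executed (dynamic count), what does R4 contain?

230

R6=-9
R4=17
R4=17^(-9)=-26
R4=(-26)&255=230
R6=(-9)^19=-28
After step 5: R4 = 230.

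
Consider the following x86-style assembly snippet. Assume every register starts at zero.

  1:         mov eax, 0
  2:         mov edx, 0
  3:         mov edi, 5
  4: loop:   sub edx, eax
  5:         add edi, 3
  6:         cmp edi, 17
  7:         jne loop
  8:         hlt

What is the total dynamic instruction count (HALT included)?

eax=0
edx=0
edi=5
edx=0-0=0
edi=5+3=8
cmp edi, 17  (cmp 8,17)
jne loop: taken
edx=0-0=0
edi=8+3=11
cmp edi, 17  (cmp 11,17)
jne loop: taken
edx=0-0=0
edi=11+3=14
cmp edi, 17  (cmp 14,17)
jne loop: taken
edx=0-0=0
edi=14+3=17
cmp edi, 17  (cmp 17,17)
jne loop: not taken
halt.
Total executed instructions: 20.

20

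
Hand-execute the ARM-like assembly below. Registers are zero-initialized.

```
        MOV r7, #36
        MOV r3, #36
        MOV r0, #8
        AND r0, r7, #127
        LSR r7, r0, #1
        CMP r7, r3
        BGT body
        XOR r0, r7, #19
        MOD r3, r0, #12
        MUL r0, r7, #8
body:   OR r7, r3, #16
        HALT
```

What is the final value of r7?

r7=36
r3=36
r0=8
r0=36&127=36
r7=36>>1=18
CMP r7, r3  (cmp 18,36)
BGT body: not taken
r0=18^19=1
r3=1%12=1
r0=18*8=144
r7=1|16=17
halt.

17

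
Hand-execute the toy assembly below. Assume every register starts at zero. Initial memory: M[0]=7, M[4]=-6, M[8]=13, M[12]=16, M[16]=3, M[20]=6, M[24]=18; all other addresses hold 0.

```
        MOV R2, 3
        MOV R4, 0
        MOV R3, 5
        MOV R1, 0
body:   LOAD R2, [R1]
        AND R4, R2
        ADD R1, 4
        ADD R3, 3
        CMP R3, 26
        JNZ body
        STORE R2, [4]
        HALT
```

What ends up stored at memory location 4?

18

R2=3
R4=0
R3=5
R1=0
R2=M[0]=7
R4=0&7=0
R1=0+4=4
R3=5+3=8
CMP R3, 26  (cmp 8,26)
JNZ body: taken
R2=M[4]=-6
R4=0&(-6)=0
R1=4+4=8
R3=8+3=11
CMP R3, 26  (cmp 11,26)
JNZ body: taken
R2=M[8]=13
R4=0&13=0
R1=8+4=12
R3=11+3=14
CMP R3, 26  (cmp 14,26)
JNZ body: taken
R2=M[12]=16
R4=0&16=0
R1=12+4=16
R3=14+3=17
CMP R3, 26  (cmp 17,26)
JNZ body: taken
R2=M[16]=3
R4=0&3=0
R1=16+4=20
R3=17+3=20
CMP R3, 26  (cmp 20,26)
JNZ body: taken
R2=M[20]=6
R4=0&6=0
R1=20+4=24
R3=20+3=23
CMP R3, 26  (cmp 23,26)
JNZ body: taken
R2=M[24]=18
R4=0&18=0
R1=24+4=28
R3=23+3=26
CMP R3, 26  (cmp 26,26)
JNZ body: not taken
STORE R2, [4] → M[4]=18
halt.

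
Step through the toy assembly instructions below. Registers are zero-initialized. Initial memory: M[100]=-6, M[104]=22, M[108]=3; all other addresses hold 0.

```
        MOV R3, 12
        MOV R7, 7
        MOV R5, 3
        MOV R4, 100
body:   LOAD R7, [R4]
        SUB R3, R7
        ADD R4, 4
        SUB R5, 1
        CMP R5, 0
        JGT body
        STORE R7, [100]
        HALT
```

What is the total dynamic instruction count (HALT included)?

after MOV R3, 12: R3=12
after MOV R7, 7: R7=7
after MOV R5, 3: R5=3
after MOV R4, 100: R4=100
after LOAD R7, [R4]: R7=M[100]=-6
after SUB R3, R7: R3=12-(-6)=18
after ADD R4, 4: R4=100+4=104
after SUB R5, 1: R5=3-1=2
CMP R5, 0  (cmp 2,0)
JGT body: taken
after LOAD R7, [R4]: R7=M[104]=22
after SUB R3, R7: R3=18-22=-4
after ADD R4, 4: R4=104+4=108
after SUB R5, 1: R5=2-1=1
CMP R5, 0  (cmp 1,0)
JGT body: taken
after LOAD R7, [R4]: R7=M[108]=3
after SUB R3, R7: R3=(-4)-3=-7
after ADD R4, 4: R4=108+4=112
after SUB R5, 1: R5=1-1=0
CMP R5, 0  (cmp 0,0)
JGT body: not taken
STORE R7, [100] → M[100]=3
halt.
Total executed instructions: 24.

24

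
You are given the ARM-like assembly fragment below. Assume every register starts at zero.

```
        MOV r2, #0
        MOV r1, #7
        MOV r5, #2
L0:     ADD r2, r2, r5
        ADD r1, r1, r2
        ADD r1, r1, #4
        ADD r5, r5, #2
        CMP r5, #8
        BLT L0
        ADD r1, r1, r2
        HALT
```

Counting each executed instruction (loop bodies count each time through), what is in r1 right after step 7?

13

r2=0
r1=7
r5=2
r2=0+2=2
r1=7+2=9
r1=9+4=13
r5=2+2=4
After step 7: r1 = 13.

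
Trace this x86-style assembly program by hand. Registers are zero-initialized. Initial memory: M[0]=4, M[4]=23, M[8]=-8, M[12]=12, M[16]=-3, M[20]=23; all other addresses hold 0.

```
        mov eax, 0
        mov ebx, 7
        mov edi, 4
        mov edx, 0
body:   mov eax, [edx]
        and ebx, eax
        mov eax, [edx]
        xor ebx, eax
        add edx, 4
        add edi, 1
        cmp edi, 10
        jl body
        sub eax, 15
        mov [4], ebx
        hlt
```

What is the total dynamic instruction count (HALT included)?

55

eax=0
ebx=7
edi=4
edx=0
eax=M[0]=4
ebx=7&4=4
eax=M[0]=4
ebx=4^4=0
edx=0+4=4
edi=4+1=5
cmp edi, 10  (cmp 5,10)
jl body: taken
eax=M[4]=23
ebx=0&23=0
eax=M[4]=23
ebx=0^23=23
edx=4+4=8
edi=5+1=6
cmp edi, 10  (cmp 6,10)
jl body: taken
eax=M[8]=-8
ebx=23&(-8)=16
eax=M[8]=-8
ebx=16^(-8)=-24
edx=8+4=12
edi=6+1=7
cmp edi, 10  (cmp 7,10)
jl body: taken
eax=M[12]=12
ebx=(-24)&12=8
eax=M[12]=12
ebx=8^12=4
edx=12+4=16
edi=7+1=8
cmp edi, 10  (cmp 8,10)
jl body: taken
eax=M[16]=-3
ebx=4&(-3)=4
eax=M[16]=-3
ebx=4^(-3)=-7
edx=16+4=20
edi=8+1=9
cmp edi, 10  (cmp 9,10)
jl body: taken
eax=M[20]=23
ebx=(-7)&23=17
eax=M[20]=23
ebx=17^23=6
edx=20+4=24
edi=9+1=10
cmp edi, 10  (cmp 10,10)
jl body: not taken
eax=23-15=8
mov [4], ebx → M[4]=6
halt.
Total executed instructions: 55.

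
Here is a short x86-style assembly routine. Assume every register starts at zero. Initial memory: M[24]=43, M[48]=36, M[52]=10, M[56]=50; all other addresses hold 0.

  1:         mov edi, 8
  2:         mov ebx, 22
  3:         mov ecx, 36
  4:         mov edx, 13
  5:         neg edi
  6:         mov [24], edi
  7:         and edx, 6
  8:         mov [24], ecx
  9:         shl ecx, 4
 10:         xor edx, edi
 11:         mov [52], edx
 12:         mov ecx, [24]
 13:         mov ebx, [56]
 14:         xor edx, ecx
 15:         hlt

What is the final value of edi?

mov edi, 8 → edi=8
mov ebx, 22 → ebx=22
mov ecx, 36 → ecx=36
mov edx, 13 → edx=13
neg edi → edi=-(8)=-8
mov [24], edi → M[24]=-8
and edx, 6 → edx=13&6=4
mov [24], ecx → M[24]=36
shl ecx, 4 → ecx=36<<4=576
xor edx, edi → edx=4^(-8)=-4
mov [52], edx → M[52]=-4
mov ecx, [24] → ecx=M[24]=36
mov ebx, [56] → ebx=M[56]=50
xor edx, ecx → edx=(-4)^36=-40
halt.

-8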